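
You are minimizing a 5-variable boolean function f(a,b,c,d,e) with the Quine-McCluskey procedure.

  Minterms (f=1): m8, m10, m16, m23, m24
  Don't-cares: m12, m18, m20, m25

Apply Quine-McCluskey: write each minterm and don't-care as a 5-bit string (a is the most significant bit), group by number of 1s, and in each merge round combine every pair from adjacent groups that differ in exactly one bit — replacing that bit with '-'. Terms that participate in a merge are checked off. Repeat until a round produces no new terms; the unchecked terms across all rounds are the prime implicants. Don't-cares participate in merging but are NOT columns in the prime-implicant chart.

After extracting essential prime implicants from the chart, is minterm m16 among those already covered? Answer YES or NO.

NO

Round 0: 01000✓ 01010✓ 01100✓ 10000✓ 10010✓ 10100✓ 10111 11000✓ 11001✓
Round 1: -1000 01-00 010-0 1-000 10-00 100-0 1100-
PIs = {-1000, 01-00, 010-0, 1-000, 10-00, 100-0, 10111, 1100-}
Coverage chart:
  m8: -1000,01-00,010-0
  m10: 010-0 ←essential
  m16: 1-000,10-00,100-0
  m23: 10111 ←essential
  m24: -1000,1-000,1100-
Essential: 010-0, 10111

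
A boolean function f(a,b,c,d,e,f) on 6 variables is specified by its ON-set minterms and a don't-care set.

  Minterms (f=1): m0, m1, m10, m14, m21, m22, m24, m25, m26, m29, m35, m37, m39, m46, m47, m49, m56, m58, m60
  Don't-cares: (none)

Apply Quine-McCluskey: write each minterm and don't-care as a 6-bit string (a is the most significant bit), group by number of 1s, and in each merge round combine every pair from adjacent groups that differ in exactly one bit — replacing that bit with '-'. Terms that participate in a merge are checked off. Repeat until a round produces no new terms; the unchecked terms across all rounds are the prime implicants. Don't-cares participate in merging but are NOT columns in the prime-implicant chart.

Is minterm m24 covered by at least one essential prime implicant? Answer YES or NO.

YES

size-2^0 implicants → 000000(✓)  000001(✓)  001010(✓)  001110(✓)  010101(✓)  010110  011000(✓)  011001(✓)  011010(✓)  011101(✓)  100011(✓)  100101(✓)  100111(✓)  101110(✓)  101111(✓)  110001  111000(✓)  111010(✓)  111100(✓)
size-2^1 implicants → -01110  -11000(✓)  -11010(✓)  0-1010  00000-  001-10  01-101  011-01  0110-0(✓)  01100-  10-111  100-11  1001-1  10111-  111-00  1110-0(✓)
size-2^2 implicants → -110-0
Unchecked terms (primes): -01110, -110-0, 0-1010, 00000-, 001-10, 01-101, 010110, 011-01, 01100-, 10-111, 100-11, 1001-1, 10111-, 110001, 111-00
Minterm coverage:
  m0 ⊆ 00000- [E]
  m1 ⊆ 00000- [E]
  m10 ⊆ 0-1010,001-10
  m14 ⊆ -01110,001-10
  m21 ⊆ 01-101 [E]
  m22 ⊆ 010110 [E]
  m24 ⊆ -110-0,01100-
  m25 ⊆ 011-01,01100-
  m26 ⊆ -110-0,0-1010
  m29 ⊆ 01-101,011-01
  m35 ⊆ 100-11 [E]
  m37 ⊆ 1001-1 [E]
  m39 ⊆ 10-111,100-11,1001-1
  m46 ⊆ -01110,10111-
  m47 ⊆ 10-111,10111-
  m49 ⊆ 110001 [E]
  m56 ⊆ -110-0,111-00
  m58 ⊆ -110-0 [E]
  m60 ⊆ 111-00 [E]
E = {-110-0, 00000-, 01-101, 010110, 100-11, 1001-1, 110001, 111-00}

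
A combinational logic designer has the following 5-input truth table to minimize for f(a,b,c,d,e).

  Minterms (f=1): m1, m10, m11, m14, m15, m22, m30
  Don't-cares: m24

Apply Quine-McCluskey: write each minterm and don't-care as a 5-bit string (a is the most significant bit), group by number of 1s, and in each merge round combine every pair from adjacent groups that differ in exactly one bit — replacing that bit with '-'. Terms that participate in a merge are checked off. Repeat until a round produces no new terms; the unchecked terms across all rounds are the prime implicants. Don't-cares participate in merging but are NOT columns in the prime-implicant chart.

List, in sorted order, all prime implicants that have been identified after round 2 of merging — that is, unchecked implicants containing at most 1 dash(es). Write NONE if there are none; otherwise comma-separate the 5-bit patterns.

-1110, 00001, 1-110, 11000

Round 0: 00001 01010✓ 01011✓ 01110✓ 01111✓ 10110✓ 11000 11110✓
Round 1: -1110 01-10✓ 01-11✓ 0101-✓ 0111-✓ 1-110
Round 2: 01-1-
PIs = {-1110, 00001, 01-1-, 1-110, 11000}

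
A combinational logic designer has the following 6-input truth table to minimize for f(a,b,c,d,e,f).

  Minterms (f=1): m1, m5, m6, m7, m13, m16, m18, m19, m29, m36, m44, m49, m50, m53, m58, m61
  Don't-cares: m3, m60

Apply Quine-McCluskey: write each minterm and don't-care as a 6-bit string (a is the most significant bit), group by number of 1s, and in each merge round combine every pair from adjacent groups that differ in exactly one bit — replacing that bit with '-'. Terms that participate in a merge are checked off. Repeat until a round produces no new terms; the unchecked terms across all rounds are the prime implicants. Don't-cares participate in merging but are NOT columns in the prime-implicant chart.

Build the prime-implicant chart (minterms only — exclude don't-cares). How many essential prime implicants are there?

6

Round 0: 000001✓ 000011✓ 000101✓ 000110✓ 000111✓ 001101✓ 010000✓ 010010✓ 010011✓ 011101✓ 100100✓ 101100✓ 110001✓ 110010✓ 110101✓ 111010✓ 111100✓ 111101✓
Round 1: -10010 -11101 0-0011 0-1101 00-101 000-01✓ 000-11✓ 0000-1✓ 0001-1✓ 00011- 0100-0 01001- 1-1100 10-100 11-010 11-101 110-01 11110-
Round 2: 000--1
PIs = {-10010, -11101, 0-0011, 0-1101, 00-101, 000--1, 00011-, 0100-0, 01001-, 1-1100, 10-100, 11-010, 11-101, 110-01, 11110-}
Coverage chart:
  m1: 000--1 ←essential
  m5: 00-101,000--1
  m6: 00011- ←essential
  m7: 000--1,00011-
  m13: 0-1101,00-101
  m16: 0100-0 ←essential
  m18: -10010,0100-0,01001-
  m19: 0-0011,01001-
  m29: -11101,0-1101
  m36: 10-100 ←essential
  m44: 1-1100,10-100
  m49: 110-01 ←essential
  m50: -10010,11-010
  m53: 11-101,110-01
  m58: 11-010 ←essential
  m61: -11101,11-101,11110-
Essential: 000--1, 00011-, 0100-0, 10-100, 11-010, 110-01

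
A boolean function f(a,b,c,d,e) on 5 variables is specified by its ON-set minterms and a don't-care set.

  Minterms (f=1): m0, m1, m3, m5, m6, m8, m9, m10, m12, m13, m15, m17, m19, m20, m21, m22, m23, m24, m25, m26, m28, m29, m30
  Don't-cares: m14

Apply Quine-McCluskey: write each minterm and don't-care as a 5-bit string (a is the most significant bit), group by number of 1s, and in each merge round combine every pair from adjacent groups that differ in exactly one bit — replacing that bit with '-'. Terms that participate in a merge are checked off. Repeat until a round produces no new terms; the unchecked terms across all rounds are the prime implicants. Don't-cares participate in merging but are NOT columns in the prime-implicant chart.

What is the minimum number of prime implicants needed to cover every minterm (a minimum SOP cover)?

Round 0: 00000✓ 00001✓ 00011✓ 00101✓ 00110✓ 01000✓ 01001✓ 01010✓ 01100✓ 01101✓ 01110✓ 01111✓ 10001✓ 10011✓ 10100✓ 10101✓ 10110✓ 10111✓ 11000✓ 11001✓ 11010✓ 11100✓ 11101✓ 11110✓
Round 1: -0001✓ -0011✓ -0101✓ -0110✓ -1000✓ -1001✓ -1010✓ -1100✓ -1101✓ -1110✓ 0-000✓ 0-001✓ 0-101✓ 0-110✓ 00-01✓ 000-1✓ 0000-✓ 01-00✓ 01-01✓ 01-10✓ 010-0✓ 0100-✓ 011-0✓ 011-1✓ 0110-✓ 0111-✓ 1-001✓ 1-100✓ 1-101✓ 1-110✓ 10-01✓ 10-11✓ 100-1✓ 101-0✓ 101-1✓ 1010-✓ 1011-✓ 11-00✓ 11-01✓ 11-10✓ 110-0✓ 1100-✓ 111-0✓ 1110-✓
Round 2: --001✓ --101✓ --110 -0-01✓ -00-1 -1-00✓ -1-01✓ -1-10✓ -10-0✓ -100-✓ -11-0✓ -110-✓ 0--01✓ 0-00- 01--0✓ 01-0-✓ 011-- 1--01✓ 1-1-0 1-10- 10--1 101-- 11--0✓ 11-0-✓
Round 3: ---01 -1--0 -1-0-
PIs = {---01, --110, -00-1, -1--0, -1-0-, 0-00-, 011--, 1-1-0, 1-10-, 10--1, 101--}
Coverage chart:
  m0: 0-00- ←essential
  m1: ---01,-00-1,0-00-
  m3: -00-1 ←essential
  m5: ---01 ←essential
  m6: --110 ←essential
  m8: -1--0,-1-0-,0-00-
  m9: ---01,-1-0-,0-00-
  m10: -1--0 ←essential
  m12: -1--0,-1-0-,011--
  m13: ---01,-1-0-,011--
  m15: 011-- ←essential
  m17: ---01,-00-1,10--1
  m19: -00-1,10--1
  m20: 1-1-0,1-10-,101--
  m21: ---01,1-10-,10--1,101--
  m22: --110,1-1-0,101--
  m23: 10--1,101--
  m24: -1--0,-1-0-
  m25: ---01,-1-0-
  m26: -1--0 ←essential
  m28: -1--0,-1-0-,1-1-0,1-10-
  m29: ---01,-1-0-,1-10-
  m30: --110,-1--0,1-1-0
Essential: ---01, --110, -00-1, -1--0, 0-00-, 011--
Petrick residual → 101--
Min cover (7 terms): d'e + cde' + b'c'e + be' + a'c'd' + a'bc + ab'c

7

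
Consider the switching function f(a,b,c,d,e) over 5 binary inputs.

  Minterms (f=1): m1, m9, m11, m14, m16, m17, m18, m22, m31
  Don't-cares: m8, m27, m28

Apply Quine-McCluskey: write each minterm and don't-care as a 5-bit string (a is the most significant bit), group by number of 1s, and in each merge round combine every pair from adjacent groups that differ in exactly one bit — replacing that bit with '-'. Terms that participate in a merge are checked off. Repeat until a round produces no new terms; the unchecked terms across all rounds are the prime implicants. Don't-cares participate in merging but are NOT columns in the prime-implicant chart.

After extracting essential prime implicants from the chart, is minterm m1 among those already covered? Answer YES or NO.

NO

[col 0] 00001*, 01000*, 01001*, 01011*, 01110, 10000*, 10001*, 10010*, 10110*, 11011*, 11100, 11111*
[col 1] -0001, -1011, 0-001, 010-1, 0100-, 10-10, 100-0, 1000-, 11-11
Prime implicants: -0001, -1011, 0-001, 010-1, 0100-, 01110, 10-10, 100-0, 1000-, 11-11, 11100
PI chart (minterm → PIs covering it):
  1 | -0001,0-001
  9 | 0-001,010-1,0100-
  11 | -1011,010-1
  14 | 01110  (sole → essential)
  16 | 100-0,1000-
  17 | -0001,1000-
  18 | 10-10,100-0
  22 | 10-10  (sole → essential)
  31 | 11-11  (sole → essential)
Essential prime implicants: 01110, 10-10, 11-11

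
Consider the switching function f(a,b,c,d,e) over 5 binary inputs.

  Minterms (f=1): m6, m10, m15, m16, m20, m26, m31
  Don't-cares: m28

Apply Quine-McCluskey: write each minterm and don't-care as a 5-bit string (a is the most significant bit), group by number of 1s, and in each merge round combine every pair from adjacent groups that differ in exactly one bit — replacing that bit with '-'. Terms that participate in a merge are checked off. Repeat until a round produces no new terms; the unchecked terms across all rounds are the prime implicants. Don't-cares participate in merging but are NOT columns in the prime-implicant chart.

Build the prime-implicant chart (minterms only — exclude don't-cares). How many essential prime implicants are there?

4

[col 0] 00110, 01010*, 01111*, 10000*, 10100*, 11010*, 11100*, 11111*
[col 1] -1010, -1111, 1-100, 10-00
Prime implicants: -1010, -1111, 00110, 1-100, 10-00
PI chart (minterm → PIs covering it):
  6 | 00110  (sole → essential)
  10 | -1010  (sole → essential)
  15 | -1111  (sole → essential)
  16 | 10-00  (sole → essential)
  20 | 1-100,10-00
  26 | -1010  (sole → essential)
  31 | -1111  (sole → essential)
Essential prime implicants: -1010, -1111, 00110, 10-00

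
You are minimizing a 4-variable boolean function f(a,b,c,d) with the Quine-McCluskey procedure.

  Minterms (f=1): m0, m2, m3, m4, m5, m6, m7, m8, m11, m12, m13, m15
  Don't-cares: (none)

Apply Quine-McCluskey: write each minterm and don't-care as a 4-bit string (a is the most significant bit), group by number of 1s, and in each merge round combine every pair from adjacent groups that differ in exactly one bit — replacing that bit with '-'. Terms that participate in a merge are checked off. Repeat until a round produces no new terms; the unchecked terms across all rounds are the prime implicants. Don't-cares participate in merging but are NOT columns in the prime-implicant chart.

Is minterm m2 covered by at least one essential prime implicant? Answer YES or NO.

size-2^0 implicants → 0000(✓)  0010(✓)  0011(✓)  0100(✓)  0101(✓)  0110(✓)  0111(✓)  1000(✓)  1011(✓)  1100(✓)  1101(✓)  1111(✓)
size-2^1 implicants → -000(✓)  -011(✓)  -100(✓)  -101(✓)  -111(✓)  0-00(✓)  0-10(✓)  0-11(✓)  00-0(✓)  001-(✓)  01-0(✓)  01-1(✓)  010-(✓)  011-(✓)  1-00(✓)  1-11(✓)  11-1(✓)  110-(✓)
size-2^2 implicants → --00  --11  -1-1  -10-  0--0  0-1-  01--
Unchecked terms (primes): --00, --11, -1-1, -10-, 0--0, 0-1-, 01--
Minterm coverage:
  m0 ⊆ --00,0--0
  m2 ⊆ 0--0,0-1-
  m3 ⊆ --11,0-1-
  m4 ⊆ --00,-10-,0--0,01--
  m5 ⊆ -1-1,-10-,01--
  m6 ⊆ 0--0,0-1-,01--
  m7 ⊆ --11,-1-1,0-1-,01--
  m8 ⊆ --00 [E]
  m11 ⊆ --11 [E]
  m12 ⊆ --00,-10-
  m13 ⊆ -1-1,-10-
  m15 ⊆ --11,-1-1
E = {--00, --11}

NO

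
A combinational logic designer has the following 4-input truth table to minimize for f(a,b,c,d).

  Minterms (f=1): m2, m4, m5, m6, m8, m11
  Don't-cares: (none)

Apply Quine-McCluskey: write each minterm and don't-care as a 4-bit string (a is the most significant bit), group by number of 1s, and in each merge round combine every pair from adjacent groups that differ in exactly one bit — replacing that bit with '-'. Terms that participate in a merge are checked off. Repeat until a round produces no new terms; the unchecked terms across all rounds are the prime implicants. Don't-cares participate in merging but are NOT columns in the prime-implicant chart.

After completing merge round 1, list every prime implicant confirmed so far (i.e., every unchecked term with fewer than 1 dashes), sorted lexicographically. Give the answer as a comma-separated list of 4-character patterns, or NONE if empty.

Round 0: 0010✓ 0100✓ 0101✓ 0110✓ 1000 1011
Round 1: 0-10 01-0 010-
PIs = {0-10, 01-0, 010-, 1000, 1011}

1000, 1011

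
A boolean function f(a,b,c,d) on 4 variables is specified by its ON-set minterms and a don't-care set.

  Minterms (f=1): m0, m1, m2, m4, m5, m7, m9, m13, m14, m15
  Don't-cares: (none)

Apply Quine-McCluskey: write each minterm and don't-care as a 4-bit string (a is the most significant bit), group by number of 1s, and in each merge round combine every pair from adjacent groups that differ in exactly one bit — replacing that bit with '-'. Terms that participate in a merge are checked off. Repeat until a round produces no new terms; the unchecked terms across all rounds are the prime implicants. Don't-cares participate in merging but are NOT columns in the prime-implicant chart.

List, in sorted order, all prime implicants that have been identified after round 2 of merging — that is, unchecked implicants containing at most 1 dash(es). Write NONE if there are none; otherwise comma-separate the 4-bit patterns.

size-2^0 implicants → 0000(✓)  0001(✓)  0010(✓)  0100(✓)  0101(✓)  0111(✓)  1001(✓)  1101(✓)  1110(✓)  1111(✓)
size-2^1 implicants → -001(✓)  -101(✓)  -111(✓)  0-00(✓)  0-01(✓)  00-0  000-(✓)  01-1(✓)  010-(✓)  1-01(✓)  11-1(✓)  111-
size-2^2 implicants → --01  -1-1  0-0-
Unchecked terms (primes): --01, -1-1, 0-0-, 00-0, 111-

00-0, 111-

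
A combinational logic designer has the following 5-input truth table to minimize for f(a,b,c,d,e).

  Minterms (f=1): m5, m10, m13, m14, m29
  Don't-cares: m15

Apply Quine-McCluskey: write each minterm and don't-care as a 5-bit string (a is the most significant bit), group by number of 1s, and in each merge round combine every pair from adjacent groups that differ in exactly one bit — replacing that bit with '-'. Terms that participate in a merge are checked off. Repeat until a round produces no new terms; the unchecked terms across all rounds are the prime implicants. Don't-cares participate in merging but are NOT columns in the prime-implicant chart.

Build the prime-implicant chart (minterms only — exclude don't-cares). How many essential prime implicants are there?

3

Round 0: 00101✓ 01010✓ 01101✓ 01110✓ 01111✓ 11101✓
Round 1: -1101 0-101 01-10 011-1 0111-
PIs = {-1101, 0-101, 01-10, 011-1, 0111-}
Coverage chart:
  m5: 0-101 ←essential
  m10: 01-10 ←essential
  m13: -1101,0-101,011-1
  m14: 01-10,0111-
  m29: -1101 ←essential
Essential: -1101, 0-101, 01-10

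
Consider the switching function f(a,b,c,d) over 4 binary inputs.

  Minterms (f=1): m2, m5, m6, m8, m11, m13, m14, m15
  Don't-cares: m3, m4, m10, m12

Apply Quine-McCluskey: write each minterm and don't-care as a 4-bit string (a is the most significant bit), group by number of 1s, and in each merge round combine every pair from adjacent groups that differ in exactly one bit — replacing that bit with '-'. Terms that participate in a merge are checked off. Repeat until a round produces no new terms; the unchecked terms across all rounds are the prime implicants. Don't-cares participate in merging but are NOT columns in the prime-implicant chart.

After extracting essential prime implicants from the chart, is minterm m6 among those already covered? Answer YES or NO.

NO

size-2^0 implicants → 0010(✓)  0011(✓)  0100(✓)  0101(✓)  0110(✓)  1000(✓)  1010(✓)  1011(✓)  1100(✓)  1101(✓)  1110(✓)  1111(✓)
size-2^1 implicants → -010(✓)  -011(✓)  -100(✓)  -101(✓)  -110(✓)  0-10(✓)  001-(✓)  01-0(✓)  010-(✓)  1-00(✓)  1-10(✓)  1-11(✓)  10-0(✓)  101-(✓)  11-0(✓)  11-1(✓)  110-(✓)  111-(✓)
size-2^2 implicants → --10  -01-  -1-0  -10-  1--0  1-1-  11--
Unchecked terms (primes): --10, -01-, -1-0, -10-, 1--0, 1-1-, 11--
Minterm coverage:
  m2 ⊆ --10,-01-
  m5 ⊆ -10- [E]
  m6 ⊆ --10,-1-0
  m8 ⊆ 1--0 [E]
  m11 ⊆ -01-,1-1-
  m13 ⊆ -10-,11--
  m14 ⊆ --10,-1-0,1--0,1-1-,11--
  m15 ⊆ 1-1-,11--
E = {-10-, 1--0}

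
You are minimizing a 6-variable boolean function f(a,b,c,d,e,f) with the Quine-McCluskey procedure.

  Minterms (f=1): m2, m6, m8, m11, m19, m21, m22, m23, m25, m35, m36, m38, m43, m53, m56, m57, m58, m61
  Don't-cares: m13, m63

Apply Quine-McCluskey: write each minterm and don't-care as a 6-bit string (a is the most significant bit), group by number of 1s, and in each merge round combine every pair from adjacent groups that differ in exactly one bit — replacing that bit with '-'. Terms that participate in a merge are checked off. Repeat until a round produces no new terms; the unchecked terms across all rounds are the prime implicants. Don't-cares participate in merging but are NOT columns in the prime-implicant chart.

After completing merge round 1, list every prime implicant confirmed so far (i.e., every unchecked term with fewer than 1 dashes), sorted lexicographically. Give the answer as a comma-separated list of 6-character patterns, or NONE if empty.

001000, 001101

[col 0] 000010*, 000110*, 001000, 001011*, 001101, 010011*, 010101*, 010110*, 010111*, 011001*, 100011*, 100100*, 100110*, 101011*, 110101*, 111000*, 111001*, 111010*, 111101*, 111111*
[col 1] -00110, -01011, -10101, -11001, 0-0110, 000-10, 010-11, 0101-1, 01011-, 10-011, 1001-0, 11-101, 111-01, 1110-0, 11100-, 1111-1
Prime implicants: -00110, -01011, -10101, -11001, 0-0110, 000-10, 001000, 001101, 010-11, 0101-1, 01011-, 10-011, 1001-0, 11-101, 111-01, 1110-0, 11100-, 1111-1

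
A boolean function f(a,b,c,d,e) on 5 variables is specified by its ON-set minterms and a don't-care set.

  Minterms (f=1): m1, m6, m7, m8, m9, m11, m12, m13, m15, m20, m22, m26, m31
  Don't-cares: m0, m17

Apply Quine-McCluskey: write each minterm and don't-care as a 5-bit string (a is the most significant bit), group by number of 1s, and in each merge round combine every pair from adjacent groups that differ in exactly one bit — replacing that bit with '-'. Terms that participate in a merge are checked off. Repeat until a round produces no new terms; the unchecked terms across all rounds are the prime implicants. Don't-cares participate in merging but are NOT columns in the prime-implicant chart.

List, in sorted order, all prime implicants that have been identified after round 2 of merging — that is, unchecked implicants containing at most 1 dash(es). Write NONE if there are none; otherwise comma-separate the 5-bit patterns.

size-2^0 implicants → 00000(✓)  00001(✓)  00110(✓)  00111(✓)  01000(✓)  01001(✓)  01011(✓)  01100(✓)  01101(✓)  01111(✓)  10001(✓)  10100(✓)  10110(✓)  11010  11111(✓)
size-2^1 implicants → -0001  -0110  -1111  0-000(✓)  0-001(✓)  0-111  0000-(✓)  0011-  01-00(✓)  01-01(✓)  01-11(✓)  010-1(✓)  0100-(✓)  011-1(✓)  0110-(✓)  101-0
size-2^2 implicants → 0-00-  01--1  01-0-
Unchecked terms (primes): -0001, -0110, -1111, 0-00-, 0-111, 0011-, 01--1, 01-0-, 101-0, 11010

-0001, -0110, -1111, 0-111, 0011-, 101-0, 11010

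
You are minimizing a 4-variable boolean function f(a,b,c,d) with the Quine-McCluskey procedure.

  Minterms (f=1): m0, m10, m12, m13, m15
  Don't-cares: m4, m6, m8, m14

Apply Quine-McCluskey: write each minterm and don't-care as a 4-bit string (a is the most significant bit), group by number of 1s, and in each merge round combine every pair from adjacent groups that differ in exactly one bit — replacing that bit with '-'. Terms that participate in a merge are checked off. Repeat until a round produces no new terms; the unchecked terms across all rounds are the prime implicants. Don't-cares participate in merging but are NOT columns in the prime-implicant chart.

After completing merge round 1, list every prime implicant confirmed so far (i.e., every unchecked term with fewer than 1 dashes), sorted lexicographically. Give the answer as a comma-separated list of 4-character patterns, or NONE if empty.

size-2^0 implicants → 0000(✓)  0100(✓)  0110(✓)  1000(✓)  1010(✓)  1100(✓)  1101(✓)  1110(✓)  1111(✓)
size-2^1 implicants → -000(✓)  -100(✓)  -110(✓)  0-00(✓)  01-0(✓)  1-00(✓)  1-10(✓)  10-0(✓)  11-0(✓)  11-1(✓)  110-(✓)  111-(✓)
size-2^2 implicants → --00  -1-0  1--0  11--
Unchecked terms (primes): --00, -1-0, 1--0, 11--

NONE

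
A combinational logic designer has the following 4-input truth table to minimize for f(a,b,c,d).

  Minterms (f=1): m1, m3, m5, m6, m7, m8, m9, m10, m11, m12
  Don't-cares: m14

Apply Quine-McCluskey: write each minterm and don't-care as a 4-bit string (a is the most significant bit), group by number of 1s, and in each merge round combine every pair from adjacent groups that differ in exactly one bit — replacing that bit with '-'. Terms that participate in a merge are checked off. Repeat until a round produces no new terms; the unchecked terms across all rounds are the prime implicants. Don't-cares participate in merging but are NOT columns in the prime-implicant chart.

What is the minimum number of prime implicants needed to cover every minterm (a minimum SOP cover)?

Round 0: 0001✓ 0011✓ 0101✓ 0110✓ 0111✓ 1000✓ 1001✓ 1010✓ 1011✓ 1100✓ 1110✓
Round 1: -001✓ -011✓ -110 0-01✓ 0-11✓ 00-1✓ 01-1✓ 011- 1-00✓ 1-10✓ 10-0✓ 10-1✓ 100-✓ 101-✓ 11-0✓
Round 2: -0-1 0--1 1--0 10--
PIs = {-0-1, -110, 0--1, 011-, 1--0, 10--}
Coverage chart:
  m1: -0-1,0--1
  m3: -0-1,0--1
  m5: 0--1 ←essential
  m6: -110,011-
  m7: 0--1,011-
  m8: 1--0,10--
  m9: -0-1,10--
  m10: 1--0,10--
  m11: -0-1,10--
  m12: 1--0 ←essential
Essential: 0--1, 1--0
Petrick residual → -0-1, -110
Min cover (4 terms): b'd + bcd' + a'd + ad'

4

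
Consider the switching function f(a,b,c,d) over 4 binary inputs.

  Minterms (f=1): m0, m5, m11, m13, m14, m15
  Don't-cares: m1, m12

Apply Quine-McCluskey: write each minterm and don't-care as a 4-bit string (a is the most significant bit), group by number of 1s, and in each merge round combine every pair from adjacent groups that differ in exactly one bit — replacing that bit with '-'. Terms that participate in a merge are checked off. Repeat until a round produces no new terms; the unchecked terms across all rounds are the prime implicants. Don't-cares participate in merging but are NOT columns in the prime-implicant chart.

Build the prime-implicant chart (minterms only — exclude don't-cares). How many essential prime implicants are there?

Round 0: 0000✓ 0001✓ 0101✓ 1011✓ 1100✓ 1101✓ 1110✓ 1111✓
Round 1: -101 0-01 000- 1-11 11-0✓ 11-1✓ 110-✓ 111-✓
Round 2: 11--
PIs = {-101, 0-01, 000-, 1-11, 11--}
Coverage chart:
  m0: 000- ←essential
  m5: -101,0-01
  m11: 1-11 ←essential
  m13: -101,11--
  m14: 11-- ←essential
  m15: 1-11,11--
Essential: 000-, 1-11, 11--

3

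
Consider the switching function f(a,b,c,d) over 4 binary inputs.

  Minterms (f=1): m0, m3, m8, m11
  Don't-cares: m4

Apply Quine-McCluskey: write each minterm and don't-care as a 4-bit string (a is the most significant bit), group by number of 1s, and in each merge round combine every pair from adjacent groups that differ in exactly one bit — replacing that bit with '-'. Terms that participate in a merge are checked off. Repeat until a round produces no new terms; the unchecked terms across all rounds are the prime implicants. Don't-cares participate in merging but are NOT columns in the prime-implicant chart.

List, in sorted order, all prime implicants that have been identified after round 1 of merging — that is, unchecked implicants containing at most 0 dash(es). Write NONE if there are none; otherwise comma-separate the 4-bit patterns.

Round 0: 0000✓ 0011✓ 0100✓ 1000✓ 1011✓
Round 1: -000 -011 0-00
PIs = {-000, -011, 0-00}

NONE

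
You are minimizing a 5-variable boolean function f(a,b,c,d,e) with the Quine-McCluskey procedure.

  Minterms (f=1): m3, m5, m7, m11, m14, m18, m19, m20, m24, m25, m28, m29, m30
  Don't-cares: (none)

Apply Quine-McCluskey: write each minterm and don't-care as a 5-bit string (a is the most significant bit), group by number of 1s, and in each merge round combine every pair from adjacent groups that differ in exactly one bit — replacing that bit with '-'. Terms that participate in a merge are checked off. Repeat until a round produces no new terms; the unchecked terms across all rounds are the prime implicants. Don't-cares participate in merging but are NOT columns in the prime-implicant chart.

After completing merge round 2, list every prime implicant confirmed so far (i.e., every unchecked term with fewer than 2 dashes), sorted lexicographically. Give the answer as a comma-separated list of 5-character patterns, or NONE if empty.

Round 0: 00011✓ 00101✓ 00111✓ 01011✓ 01110✓ 10010✓ 10011✓ 10100✓ 11000✓ 11001✓ 11100✓ 11101✓ 11110✓
Round 1: -0011 -1110 0-011 00-11 001-1 1-100 1001- 11-00✓ 11-01✓ 1100-✓ 111-0 1110-✓
Round 2: 11-0-
PIs = {-0011, -1110, 0-011, 00-11, 001-1, 1-100, 1001-, 11-0-, 111-0}

-0011, -1110, 0-011, 00-11, 001-1, 1-100, 1001-, 111-0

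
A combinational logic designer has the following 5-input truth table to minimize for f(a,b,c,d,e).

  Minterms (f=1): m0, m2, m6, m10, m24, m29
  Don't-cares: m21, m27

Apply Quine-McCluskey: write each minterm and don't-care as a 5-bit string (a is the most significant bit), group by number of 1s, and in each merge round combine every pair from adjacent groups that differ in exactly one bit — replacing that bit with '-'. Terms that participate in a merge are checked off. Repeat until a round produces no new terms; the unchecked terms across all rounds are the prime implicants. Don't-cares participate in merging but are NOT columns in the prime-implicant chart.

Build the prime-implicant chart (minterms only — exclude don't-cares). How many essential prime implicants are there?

[col 0] 00000*, 00010*, 00110*, 01010*, 10101*, 11000, 11011, 11101*
[col 1] 0-010, 00-10, 000-0, 1-101
Prime implicants: 0-010, 00-10, 000-0, 1-101, 11000, 11011
PI chart (minterm → PIs covering it):
  0 | 000-0  (sole → essential)
  2 | 0-010,00-10,000-0
  6 | 00-10  (sole → essential)
  10 | 0-010  (sole → essential)
  24 | 11000  (sole → essential)
  29 | 1-101  (sole → essential)
Essential prime implicants: 0-010, 00-10, 000-0, 1-101, 11000

5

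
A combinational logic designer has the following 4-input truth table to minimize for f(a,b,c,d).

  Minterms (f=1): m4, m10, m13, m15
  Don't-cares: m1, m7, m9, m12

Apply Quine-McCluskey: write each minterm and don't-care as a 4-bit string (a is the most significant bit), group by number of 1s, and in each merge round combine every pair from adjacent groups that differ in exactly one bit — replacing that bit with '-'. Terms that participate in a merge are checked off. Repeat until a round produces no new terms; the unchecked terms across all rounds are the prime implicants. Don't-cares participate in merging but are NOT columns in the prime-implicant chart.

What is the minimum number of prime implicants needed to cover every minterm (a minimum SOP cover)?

3

size-2^0 implicants → 0001(✓)  0100(✓)  0111(✓)  1001(✓)  1010  1100(✓)  1101(✓)  1111(✓)
size-2^1 implicants → -001  -100  -111  1-01  11-1  110-
Unchecked terms (primes): -001, -100, -111, 1-01, 1010, 11-1, 110-
Minterm coverage:
  m4 ⊆ -100 [E]
  m10 ⊆ 1010 [E]
  m13 ⊆ 1-01,11-1,110-
  m15 ⊆ -111,11-1
E = {-100, 1010}
Petrick residual → 11-1
Cover = bc'd' + ab'cd' + abd  |cover|=3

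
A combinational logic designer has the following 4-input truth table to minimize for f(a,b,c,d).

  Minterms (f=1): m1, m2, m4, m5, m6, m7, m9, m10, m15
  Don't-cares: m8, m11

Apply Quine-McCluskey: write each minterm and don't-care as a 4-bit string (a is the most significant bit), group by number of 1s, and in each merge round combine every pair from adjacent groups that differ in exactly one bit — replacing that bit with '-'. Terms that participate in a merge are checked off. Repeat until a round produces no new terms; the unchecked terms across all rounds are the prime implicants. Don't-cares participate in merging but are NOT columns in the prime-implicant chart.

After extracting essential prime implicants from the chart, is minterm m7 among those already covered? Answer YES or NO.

Round 0: 0001✓ 0010✓ 0100✓ 0101✓ 0110✓ 0111✓ 1000✓ 1001✓ 1010✓ 1011✓ 1111✓
Round 1: -001 -010 -111 0-01 0-10 01-0✓ 01-1✓ 010-✓ 011-✓ 1-11 10-0✓ 10-1✓ 100-✓ 101-✓
Round 2: 01-- 10--
PIs = {-001, -010, -111, 0-01, 0-10, 01--, 1-11, 10--}
Coverage chart:
  m1: -001,0-01
  m2: -010,0-10
  m4: 01-- ←essential
  m5: 0-01,01--
  m6: 0-10,01--
  m7: -111,01--
  m9: -001,10--
  m10: -010,10--
  m15: -111,1-11
Essential: 01--

YES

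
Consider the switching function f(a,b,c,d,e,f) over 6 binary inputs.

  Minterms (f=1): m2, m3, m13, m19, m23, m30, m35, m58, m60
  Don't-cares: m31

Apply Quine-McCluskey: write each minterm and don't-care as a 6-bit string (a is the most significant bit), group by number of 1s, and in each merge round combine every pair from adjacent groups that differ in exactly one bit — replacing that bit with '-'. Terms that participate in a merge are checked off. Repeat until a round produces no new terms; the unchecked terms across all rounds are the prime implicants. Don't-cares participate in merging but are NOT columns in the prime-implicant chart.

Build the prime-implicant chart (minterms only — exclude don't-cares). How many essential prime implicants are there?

6

Round 0: 000010✓ 000011✓ 001101 010011✓ 010111✓ 011110✓ 011111✓ 100011✓ 111010 111100
Round 1: -00011 0-0011 00001- 01-111 010-11 01111-
PIs = {-00011, 0-0011, 00001-, 001101, 01-111, 010-11, 01111-, 111010, 111100}
Coverage chart:
  m2: 00001- ←essential
  m3: -00011,0-0011,00001-
  m13: 001101 ←essential
  m19: 0-0011,010-11
  m23: 01-111,010-11
  m30: 01111- ←essential
  m35: -00011 ←essential
  m58: 111010 ←essential
  m60: 111100 ←essential
Essential: -00011, 00001-, 001101, 01111-, 111010, 111100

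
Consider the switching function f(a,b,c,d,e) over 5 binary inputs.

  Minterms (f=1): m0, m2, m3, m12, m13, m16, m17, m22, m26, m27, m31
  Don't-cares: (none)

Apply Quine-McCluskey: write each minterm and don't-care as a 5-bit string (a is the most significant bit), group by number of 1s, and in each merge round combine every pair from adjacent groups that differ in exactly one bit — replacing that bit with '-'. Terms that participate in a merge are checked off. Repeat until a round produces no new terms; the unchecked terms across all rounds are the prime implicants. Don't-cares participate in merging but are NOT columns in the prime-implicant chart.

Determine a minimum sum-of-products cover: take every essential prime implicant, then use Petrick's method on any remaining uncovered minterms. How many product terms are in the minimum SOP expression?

7

Round 0: 00000✓ 00010✓ 00011✓ 01100✓ 01101✓ 10000✓ 10001✓ 10110 11010✓ 11011✓ 11111✓
Round 1: -0000 000-0 0001- 0110- 1000- 11-11 1101-
PIs = {-0000, 000-0, 0001-, 0110-, 1000-, 10110, 11-11, 1101-}
Coverage chart:
  m0: -0000,000-0
  m2: 000-0,0001-
  m3: 0001- ←essential
  m12: 0110- ←essential
  m13: 0110- ←essential
  m16: -0000,1000-
  m17: 1000- ←essential
  m22: 10110 ←essential
  m26: 1101- ←essential
  m27: 11-11,1101-
  m31: 11-11 ←essential
Essential: 0001-, 0110-, 1000-, 10110, 11-11, 1101-
Petrick residual → -0000
Min cover (7 terms): b'c'd'e' + a'b'c'd + a'bcd' + ab'c'd' + ab'cde' + abde + abc'd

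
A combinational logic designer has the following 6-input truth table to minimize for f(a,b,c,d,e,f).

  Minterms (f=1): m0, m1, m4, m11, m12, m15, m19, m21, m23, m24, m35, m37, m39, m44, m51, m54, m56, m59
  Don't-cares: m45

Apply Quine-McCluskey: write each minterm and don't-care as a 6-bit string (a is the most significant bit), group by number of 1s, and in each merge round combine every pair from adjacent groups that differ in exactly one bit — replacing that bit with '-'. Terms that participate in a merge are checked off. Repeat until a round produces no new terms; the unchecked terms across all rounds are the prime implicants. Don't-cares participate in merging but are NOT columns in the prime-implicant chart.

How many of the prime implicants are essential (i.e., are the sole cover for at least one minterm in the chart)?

6

size-2^0 implicants → 000000(✓)  000001(✓)  000100(✓)  001011(✓)  001100(✓)  001111(✓)  010011(✓)  010101(✓)  010111(✓)  011000(✓)  100011(✓)  100101(✓)  100111(✓)  101100(✓)  101101(✓)  110011(✓)  110110  111000(✓)  111011(✓)
size-2^1 implicants → -01100  -10011  -11000  00-100  000-00  00000-  001-11  010-11  0101-1  1-0011  10-101  100-11  1001-1  10110-  11-011
Unchecked terms (primes): -01100, -10011, -11000, 00-100, 000-00, 00000-, 001-11, 010-11, 0101-1, 1-0011, 10-101, 100-11, 1001-1, 10110-, 11-011, 110110
Minterm coverage:
  m0 ⊆ 000-00,00000-
  m1 ⊆ 00000- [E]
  m4 ⊆ 00-100,000-00
  m11 ⊆ 001-11 [E]
  m12 ⊆ -01100,00-100
  m15 ⊆ 001-11 [E]
  m19 ⊆ -10011,010-11
  m21 ⊆ 0101-1 [E]
  m23 ⊆ 010-11,0101-1
  m24 ⊆ -11000 [E]
  m35 ⊆ 1-0011,100-11
  m37 ⊆ 10-101,1001-1
  m39 ⊆ 100-11,1001-1
  m44 ⊆ -01100,10110-
  m51 ⊆ -10011,1-0011,11-011
  m54 ⊆ 110110 [E]
  m56 ⊆ -11000 [E]
  m59 ⊆ 11-011 [E]
E = {-11000, 00000-, 001-11, 0101-1, 11-011, 110110}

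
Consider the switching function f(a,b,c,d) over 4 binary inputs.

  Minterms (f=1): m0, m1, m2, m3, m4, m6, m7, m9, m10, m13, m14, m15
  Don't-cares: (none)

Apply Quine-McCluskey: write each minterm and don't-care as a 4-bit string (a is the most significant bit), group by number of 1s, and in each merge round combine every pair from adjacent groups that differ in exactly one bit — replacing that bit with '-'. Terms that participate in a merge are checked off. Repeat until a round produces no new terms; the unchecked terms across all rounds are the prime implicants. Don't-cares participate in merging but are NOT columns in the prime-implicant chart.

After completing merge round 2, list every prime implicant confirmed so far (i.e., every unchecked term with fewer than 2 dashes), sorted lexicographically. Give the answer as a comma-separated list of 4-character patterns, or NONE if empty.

Round 0: 0000✓ 0001✓ 0010✓ 0011✓ 0100✓ 0110✓ 0111✓ 1001✓ 1010✓ 1101✓ 1110✓ 1111✓
Round 1: -001 -010✓ -110✓ -111✓ 0-00✓ 0-10✓ 0-11✓ 00-0✓ 00-1✓ 000-✓ 001-✓ 01-0✓ 011-✓ 1-01 1-10✓ 11-1 111-✓
Round 2: --10 -11- 0--0 0-1- 00--
PIs = {--10, -001, -11-, 0--0, 0-1-, 00--, 1-01, 11-1}

-001, 1-01, 11-1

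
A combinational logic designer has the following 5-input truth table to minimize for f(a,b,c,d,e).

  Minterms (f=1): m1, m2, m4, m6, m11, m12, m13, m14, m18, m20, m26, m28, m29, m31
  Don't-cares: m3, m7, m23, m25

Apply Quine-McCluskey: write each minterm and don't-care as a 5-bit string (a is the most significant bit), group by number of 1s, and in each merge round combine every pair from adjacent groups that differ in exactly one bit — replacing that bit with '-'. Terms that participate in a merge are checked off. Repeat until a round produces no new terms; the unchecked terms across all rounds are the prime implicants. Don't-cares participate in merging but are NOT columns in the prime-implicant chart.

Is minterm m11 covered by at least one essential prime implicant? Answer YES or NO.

Round 0: 00001✓ 00010✓ 00011✓ 00100✓ 00110✓ 00111✓ 01011✓ 01100✓ 01101✓ 01110✓ 10010✓ 10100✓ 10111✓ 11001✓ 11010✓ 11100✓ 11101✓ 11111✓
Round 1: -0010 -0100✓ -0111 -1100✓ -1101✓ 0-011 0-100✓ 0-110✓ 00-10✓ 00-11✓ 000-1 0001-✓ 001-0✓ 0011-✓ 011-0✓ 0110-✓ 1-010 1-100✓ 1-111 11-01 111-1 1110-✓
Round 2: --100 -110- 0-1-0 00-1-
PIs = {--100, -0010, -0111, -110-, 0-011, 0-1-0, 00-1-, 000-1, 1-010, 1-111, 11-01, 111-1}
Coverage chart:
  m1: 000-1 ←essential
  m2: -0010,00-1-
  m4: --100,0-1-0
  m6: 0-1-0,00-1-
  m11: 0-011 ←essential
  m12: --100,-110-,0-1-0
  m13: -110- ←essential
  m14: 0-1-0 ←essential
  m18: -0010,1-010
  m20: --100 ←essential
  m26: 1-010 ←essential
  m28: --100,-110-
  m29: -110-,11-01,111-1
  m31: 1-111,111-1
Essential: --100, -110-, 0-011, 0-1-0, 000-1, 1-010

YES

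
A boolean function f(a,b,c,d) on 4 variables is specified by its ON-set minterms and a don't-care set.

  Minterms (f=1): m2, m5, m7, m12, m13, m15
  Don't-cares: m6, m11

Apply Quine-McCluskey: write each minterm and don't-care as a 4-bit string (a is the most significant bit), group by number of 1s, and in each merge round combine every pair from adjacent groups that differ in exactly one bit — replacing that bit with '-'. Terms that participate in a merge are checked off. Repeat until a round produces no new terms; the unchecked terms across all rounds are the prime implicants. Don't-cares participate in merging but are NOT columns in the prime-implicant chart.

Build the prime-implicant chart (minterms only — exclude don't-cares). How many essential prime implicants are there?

[col 0] 0010*, 0101*, 0110*, 0111*, 1011*, 1100*, 1101*, 1111*
[col 1] -101*, -111*, 0-10, 01-1*, 011-, 1-11, 11-1*, 110-
[col 2] -1-1
Prime implicants: -1-1, 0-10, 011-, 1-11, 110-
PI chart (minterm → PIs covering it):
  2 | 0-10  (sole → essential)
  5 | -1-1  (sole → essential)
  7 | -1-1,011-
  12 | 110-  (sole → essential)
  13 | -1-1,110-
  15 | -1-1,1-11
Essential prime implicants: -1-1, 0-10, 110-

3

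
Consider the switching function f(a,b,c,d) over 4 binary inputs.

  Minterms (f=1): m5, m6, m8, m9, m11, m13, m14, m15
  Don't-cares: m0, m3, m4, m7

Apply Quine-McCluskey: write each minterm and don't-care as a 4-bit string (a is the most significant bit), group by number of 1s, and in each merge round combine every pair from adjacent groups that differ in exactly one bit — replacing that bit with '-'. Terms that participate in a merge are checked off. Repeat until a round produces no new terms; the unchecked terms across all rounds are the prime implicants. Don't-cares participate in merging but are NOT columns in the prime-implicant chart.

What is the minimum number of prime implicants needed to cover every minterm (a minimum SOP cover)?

size-2^0 implicants → 0000(✓)  0011(✓)  0100(✓)  0101(✓)  0110(✓)  0111(✓)  1000(✓)  1001(✓)  1011(✓)  1101(✓)  1110(✓)  1111(✓)
size-2^1 implicants → -000  -011(✓)  -101(✓)  -110(✓)  -111(✓)  0-00  0-11(✓)  01-0(✓)  01-1(✓)  010-(✓)  011-(✓)  1-01(✓)  1-11(✓)  10-1(✓)  100-  11-1(✓)  111-(✓)
size-2^2 implicants → --11  -1-1  -11-  01--  1--1
Unchecked terms (primes): --11, -000, -1-1, -11-, 0-00, 01--, 1--1, 100-
Minterm coverage:
  m5 ⊆ -1-1,01--
  m6 ⊆ -11-,01--
  m8 ⊆ -000,100-
  m9 ⊆ 1--1,100-
  m11 ⊆ --11,1--1
  m13 ⊆ -1-1,1--1
  m14 ⊆ -11- [E]
  m15 ⊆ --11,-1-1,-11-,1--1
E = {-11-}
Petrick residual → --11, -1-1, 100-
Cover = cd + bd + bc + ab'c'  |cover|=4

4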